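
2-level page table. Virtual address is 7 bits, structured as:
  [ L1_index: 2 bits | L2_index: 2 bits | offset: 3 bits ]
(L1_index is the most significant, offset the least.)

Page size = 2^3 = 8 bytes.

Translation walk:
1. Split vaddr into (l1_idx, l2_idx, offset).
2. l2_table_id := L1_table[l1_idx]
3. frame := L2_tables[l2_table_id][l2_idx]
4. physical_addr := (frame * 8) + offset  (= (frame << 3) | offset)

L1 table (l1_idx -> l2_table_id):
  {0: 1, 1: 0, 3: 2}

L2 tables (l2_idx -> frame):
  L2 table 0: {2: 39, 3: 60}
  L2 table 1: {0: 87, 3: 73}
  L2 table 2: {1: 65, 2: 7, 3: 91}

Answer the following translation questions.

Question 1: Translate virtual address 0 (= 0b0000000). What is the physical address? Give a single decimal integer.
vaddr = 0 = 0b0000000
Split: l1_idx=0, l2_idx=0, offset=0
L1[0] = 1
L2[1][0] = 87
paddr = 87 * 8 + 0 = 696

Answer: 696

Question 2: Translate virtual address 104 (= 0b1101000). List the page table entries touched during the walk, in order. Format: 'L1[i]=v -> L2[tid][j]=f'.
Answer: L1[3]=2 -> L2[2][1]=65

Derivation:
vaddr = 104 = 0b1101000
Split: l1_idx=3, l2_idx=1, offset=0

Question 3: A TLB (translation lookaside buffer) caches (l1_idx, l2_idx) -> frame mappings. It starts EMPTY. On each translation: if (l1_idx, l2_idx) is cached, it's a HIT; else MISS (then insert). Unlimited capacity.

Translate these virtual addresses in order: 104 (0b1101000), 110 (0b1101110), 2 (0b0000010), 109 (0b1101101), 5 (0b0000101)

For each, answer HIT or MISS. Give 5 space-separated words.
vaddr=104: (3,1) not in TLB -> MISS, insert
vaddr=110: (3,1) in TLB -> HIT
vaddr=2: (0,0) not in TLB -> MISS, insert
vaddr=109: (3,1) in TLB -> HIT
vaddr=5: (0,0) in TLB -> HIT

Answer: MISS HIT MISS HIT HIT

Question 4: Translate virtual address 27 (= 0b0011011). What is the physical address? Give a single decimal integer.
Answer: 587

Derivation:
vaddr = 27 = 0b0011011
Split: l1_idx=0, l2_idx=3, offset=3
L1[0] = 1
L2[1][3] = 73
paddr = 73 * 8 + 3 = 587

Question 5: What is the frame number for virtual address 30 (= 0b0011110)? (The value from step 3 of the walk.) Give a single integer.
vaddr = 30: l1_idx=0, l2_idx=3
L1[0] = 1; L2[1][3] = 73

Answer: 73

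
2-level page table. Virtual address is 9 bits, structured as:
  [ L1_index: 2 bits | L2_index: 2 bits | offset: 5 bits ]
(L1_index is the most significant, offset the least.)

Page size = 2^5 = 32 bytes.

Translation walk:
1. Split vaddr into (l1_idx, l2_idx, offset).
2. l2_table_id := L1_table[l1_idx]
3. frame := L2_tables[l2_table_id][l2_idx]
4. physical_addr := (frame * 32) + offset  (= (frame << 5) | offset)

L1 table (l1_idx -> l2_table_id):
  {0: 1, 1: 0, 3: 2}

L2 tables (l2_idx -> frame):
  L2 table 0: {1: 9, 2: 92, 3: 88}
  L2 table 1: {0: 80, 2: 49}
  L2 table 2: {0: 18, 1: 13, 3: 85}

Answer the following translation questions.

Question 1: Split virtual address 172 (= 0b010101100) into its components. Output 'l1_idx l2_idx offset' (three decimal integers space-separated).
vaddr = 172 = 0b010101100
  top 2 bits -> l1_idx = 1
  next 2 bits -> l2_idx = 1
  bottom 5 bits -> offset = 12

Answer: 1 1 12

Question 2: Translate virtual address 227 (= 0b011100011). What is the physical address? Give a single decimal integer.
vaddr = 227 = 0b011100011
Split: l1_idx=1, l2_idx=3, offset=3
L1[1] = 0
L2[0][3] = 88
paddr = 88 * 32 + 3 = 2819

Answer: 2819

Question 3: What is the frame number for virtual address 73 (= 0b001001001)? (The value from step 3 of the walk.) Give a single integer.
vaddr = 73: l1_idx=0, l2_idx=2
L1[0] = 1; L2[1][2] = 49

Answer: 49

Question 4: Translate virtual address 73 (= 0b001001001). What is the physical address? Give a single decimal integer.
vaddr = 73 = 0b001001001
Split: l1_idx=0, l2_idx=2, offset=9
L1[0] = 1
L2[1][2] = 49
paddr = 49 * 32 + 9 = 1577

Answer: 1577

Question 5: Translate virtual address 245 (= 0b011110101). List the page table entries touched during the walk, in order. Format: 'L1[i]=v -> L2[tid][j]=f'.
Answer: L1[1]=0 -> L2[0][3]=88

Derivation:
vaddr = 245 = 0b011110101
Split: l1_idx=1, l2_idx=3, offset=21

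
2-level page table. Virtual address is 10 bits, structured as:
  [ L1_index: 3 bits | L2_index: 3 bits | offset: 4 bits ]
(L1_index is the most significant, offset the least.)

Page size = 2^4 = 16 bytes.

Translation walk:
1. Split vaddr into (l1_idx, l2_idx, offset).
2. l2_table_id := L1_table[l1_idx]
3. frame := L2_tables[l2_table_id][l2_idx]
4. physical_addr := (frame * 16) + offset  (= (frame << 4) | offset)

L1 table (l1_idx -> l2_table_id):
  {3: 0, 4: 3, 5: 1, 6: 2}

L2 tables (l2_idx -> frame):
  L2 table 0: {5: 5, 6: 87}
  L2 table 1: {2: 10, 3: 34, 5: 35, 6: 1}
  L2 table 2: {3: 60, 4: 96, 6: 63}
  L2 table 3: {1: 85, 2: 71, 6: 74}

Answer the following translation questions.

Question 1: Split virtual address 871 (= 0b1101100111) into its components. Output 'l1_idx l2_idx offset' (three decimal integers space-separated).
vaddr = 871 = 0b1101100111
  top 3 bits -> l1_idx = 6
  next 3 bits -> l2_idx = 6
  bottom 4 bits -> offset = 7

Answer: 6 6 7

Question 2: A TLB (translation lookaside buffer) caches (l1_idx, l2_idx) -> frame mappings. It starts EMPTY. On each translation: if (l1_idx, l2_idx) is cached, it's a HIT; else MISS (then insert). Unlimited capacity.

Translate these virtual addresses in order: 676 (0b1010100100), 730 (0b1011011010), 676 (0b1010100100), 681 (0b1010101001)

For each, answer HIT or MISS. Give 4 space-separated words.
Answer: MISS MISS HIT HIT

Derivation:
vaddr=676: (5,2) not in TLB -> MISS, insert
vaddr=730: (5,5) not in TLB -> MISS, insert
vaddr=676: (5,2) in TLB -> HIT
vaddr=681: (5,2) in TLB -> HIT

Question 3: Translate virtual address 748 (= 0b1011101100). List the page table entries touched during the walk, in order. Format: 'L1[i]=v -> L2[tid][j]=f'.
Answer: L1[5]=1 -> L2[1][6]=1

Derivation:
vaddr = 748 = 0b1011101100
Split: l1_idx=5, l2_idx=6, offset=12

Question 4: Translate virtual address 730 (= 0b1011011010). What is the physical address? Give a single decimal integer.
Answer: 570

Derivation:
vaddr = 730 = 0b1011011010
Split: l1_idx=5, l2_idx=5, offset=10
L1[5] = 1
L2[1][5] = 35
paddr = 35 * 16 + 10 = 570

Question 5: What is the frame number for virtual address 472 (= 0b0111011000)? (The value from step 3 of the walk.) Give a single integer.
vaddr = 472: l1_idx=3, l2_idx=5
L1[3] = 0; L2[0][5] = 5

Answer: 5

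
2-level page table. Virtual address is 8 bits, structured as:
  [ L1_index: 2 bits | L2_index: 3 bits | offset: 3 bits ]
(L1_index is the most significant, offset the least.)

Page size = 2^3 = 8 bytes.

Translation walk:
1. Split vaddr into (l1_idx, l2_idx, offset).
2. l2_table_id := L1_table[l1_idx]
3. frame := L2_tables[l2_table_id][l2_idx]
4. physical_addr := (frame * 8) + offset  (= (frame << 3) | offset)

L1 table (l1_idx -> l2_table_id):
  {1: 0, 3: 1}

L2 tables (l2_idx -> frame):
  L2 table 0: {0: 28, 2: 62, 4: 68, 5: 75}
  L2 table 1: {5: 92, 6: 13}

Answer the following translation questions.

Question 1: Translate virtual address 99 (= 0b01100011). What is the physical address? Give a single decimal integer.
vaddr = 99 = 0b01100011
Split: l1_idx=1, l2_idx=4, offset=3
L1[1] = 0
L2[0][4] = 68
paddr = 68 * 8 + 3 = 547

Answer: 547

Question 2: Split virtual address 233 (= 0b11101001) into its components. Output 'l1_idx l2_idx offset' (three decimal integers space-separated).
Answer: 3 5 1

Derivation:
vaddr = 233 = 0b11101001
  top 2 bits -> l1_idx = 3
  next 3 bits -> l2_idx = 5
  bottom 3 bits -> offset = 1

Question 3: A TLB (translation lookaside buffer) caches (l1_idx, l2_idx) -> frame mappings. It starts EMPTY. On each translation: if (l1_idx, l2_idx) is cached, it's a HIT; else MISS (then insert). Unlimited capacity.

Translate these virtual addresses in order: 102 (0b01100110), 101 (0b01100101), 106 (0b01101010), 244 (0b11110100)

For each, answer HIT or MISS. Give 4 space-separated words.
vaddr=102: (1,4) not in TLB -> MISS, insert
vaddr=101: (1,4) in TLB -> HIT
vaddr=106: (1,5) not in TLB -> MISS, insert
vaddr=244: (3,6) not in TLB -> MISS, insert

Answer: MISS HIT MISS MISS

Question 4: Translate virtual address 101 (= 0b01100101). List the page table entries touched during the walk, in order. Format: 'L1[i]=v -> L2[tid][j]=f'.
Answer: L1[1]=0 -> L2[0][4]=68

Derivation:
vaddr = 101 = 0b01100101
Split: l1_idx=1, l2_idx=4, offset=5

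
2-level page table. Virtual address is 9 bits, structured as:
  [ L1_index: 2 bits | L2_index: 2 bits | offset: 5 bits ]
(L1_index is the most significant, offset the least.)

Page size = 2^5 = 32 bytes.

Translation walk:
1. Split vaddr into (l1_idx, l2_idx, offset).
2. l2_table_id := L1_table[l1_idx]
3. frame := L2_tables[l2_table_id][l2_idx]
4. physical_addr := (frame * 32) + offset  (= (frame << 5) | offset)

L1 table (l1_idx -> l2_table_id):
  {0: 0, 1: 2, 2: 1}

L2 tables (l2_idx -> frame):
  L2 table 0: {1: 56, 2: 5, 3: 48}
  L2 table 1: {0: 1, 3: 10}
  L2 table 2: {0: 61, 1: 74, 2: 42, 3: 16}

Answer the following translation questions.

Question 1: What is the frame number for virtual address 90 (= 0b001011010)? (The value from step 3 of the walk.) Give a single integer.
Answer: 5

Derivation:
vaddr = 90: l1_idx=0, l2_idx=2
L1[0] = 0; L2[0][2] = 5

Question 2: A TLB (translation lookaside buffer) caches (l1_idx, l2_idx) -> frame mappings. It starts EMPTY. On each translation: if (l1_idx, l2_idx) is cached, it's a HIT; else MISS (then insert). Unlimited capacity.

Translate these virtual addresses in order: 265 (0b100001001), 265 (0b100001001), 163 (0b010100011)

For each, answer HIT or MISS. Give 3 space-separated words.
Answer: MISS HIT MISS

Derivation:
vaddr=265: (2,0) not in TLB -> MISS, insert
vaddr=265: (2,0) in TLB -> HIT
vaddr=163: (1,1) not in TLB -> MISS, insert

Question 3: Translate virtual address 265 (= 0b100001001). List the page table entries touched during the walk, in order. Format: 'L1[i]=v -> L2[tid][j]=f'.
vaddr = 265 = 0b100001001
Split: l1_idx=2, l2_idx=0, offset=9

Answer: L1[2]=1 -> L2[1][0]=1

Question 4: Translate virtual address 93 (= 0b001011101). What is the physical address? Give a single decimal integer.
Answer: 189

Derivation:
vaddr = 93 = 0b001011101
Split: l1_idx=0, l2_idx=2, offset=29
L1[0] = 0
L2[0][2] = 5
paddr = 5 * 32 + 29 = 189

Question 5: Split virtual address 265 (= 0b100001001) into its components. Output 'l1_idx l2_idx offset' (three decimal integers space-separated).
Answer: 2 0 9

Derivation:
vaddr = 265 = 0b100001001
  top 2 bits -> l1_idx = 2
  next 2 bits -> l2_idx = 0
  bottom 5 bits -> offset = 9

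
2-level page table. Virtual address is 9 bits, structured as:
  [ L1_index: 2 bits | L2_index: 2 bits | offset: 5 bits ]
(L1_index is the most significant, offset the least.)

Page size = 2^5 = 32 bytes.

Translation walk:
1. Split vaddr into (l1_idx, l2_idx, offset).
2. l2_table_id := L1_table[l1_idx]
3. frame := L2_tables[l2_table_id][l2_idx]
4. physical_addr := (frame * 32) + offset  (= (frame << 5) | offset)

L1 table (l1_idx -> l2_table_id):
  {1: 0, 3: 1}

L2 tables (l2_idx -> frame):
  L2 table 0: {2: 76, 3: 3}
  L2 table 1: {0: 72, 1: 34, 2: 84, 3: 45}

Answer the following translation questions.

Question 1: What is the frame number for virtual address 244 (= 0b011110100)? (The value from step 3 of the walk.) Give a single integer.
vaddr = 244: l1_idx=1, l2_idx=3
L1[1] = 0; L2[0][3] = 3

Answer: 3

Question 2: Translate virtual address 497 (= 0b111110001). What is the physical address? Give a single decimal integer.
vaddr = 497 = 0b111110001
Split: l1_idx=3, l2_idx=3, offset=17
L1[3] = 1
L2[1][3] = 45
paddr = 45 * 32 + 17 = 1457

Answer: 1457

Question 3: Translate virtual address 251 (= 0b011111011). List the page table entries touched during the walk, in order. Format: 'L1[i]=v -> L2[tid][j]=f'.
vaddr = 251 = 0b011111011
Split: l1_idx=1, l2_idx=3, offset=27

Answer: L1[1]=0 -> L2[0][3]=3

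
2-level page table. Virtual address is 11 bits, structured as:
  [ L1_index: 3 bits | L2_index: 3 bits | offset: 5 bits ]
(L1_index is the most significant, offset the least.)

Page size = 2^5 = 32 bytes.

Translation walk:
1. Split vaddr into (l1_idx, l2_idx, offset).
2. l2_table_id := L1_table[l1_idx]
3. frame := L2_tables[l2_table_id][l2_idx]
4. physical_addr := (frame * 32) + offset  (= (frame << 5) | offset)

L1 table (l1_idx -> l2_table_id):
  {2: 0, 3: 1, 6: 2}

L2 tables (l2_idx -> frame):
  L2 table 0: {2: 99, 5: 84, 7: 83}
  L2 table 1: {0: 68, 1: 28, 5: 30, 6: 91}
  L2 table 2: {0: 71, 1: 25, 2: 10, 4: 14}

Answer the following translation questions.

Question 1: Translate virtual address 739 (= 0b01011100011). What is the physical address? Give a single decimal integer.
Answer: 2659

Derivation:
vaddr = 739 = 0b01011100011
Split: l1_idx=2, l2_idx=7, offset=3
L1[2] = 0
L2[0][7] = 83
paddr = 83 * 32 + 3 = 2659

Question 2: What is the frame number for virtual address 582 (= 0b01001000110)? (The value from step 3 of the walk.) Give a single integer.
vaddr = 582: l1_idx=2, l2_idx=2
L1[2] = 0; L2[0][2] = 99

Answer: 99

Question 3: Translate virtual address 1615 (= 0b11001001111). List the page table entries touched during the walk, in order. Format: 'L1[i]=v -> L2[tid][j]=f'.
vaddr = 1615 = 0b11001001111
Split: l1_idx=6, l2_idx=2, offset=15

Answer: L1[6]=2 -> L2[2][2]=10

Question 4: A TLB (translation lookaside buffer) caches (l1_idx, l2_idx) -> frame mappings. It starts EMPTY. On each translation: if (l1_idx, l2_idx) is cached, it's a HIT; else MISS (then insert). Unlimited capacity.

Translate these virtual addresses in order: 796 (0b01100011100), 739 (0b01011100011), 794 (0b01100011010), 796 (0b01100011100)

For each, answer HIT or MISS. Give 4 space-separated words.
vaddr=796: (3,0) not in TLB -> MISS, insert
vaddr=739: (2,7) not in TLB -> MISS, insert
vaddr=794: (3,0) in TLB -> HIT
vaddr=796: (3,0) in TLB -> HIT

Answer: MISS MISS HIT HIT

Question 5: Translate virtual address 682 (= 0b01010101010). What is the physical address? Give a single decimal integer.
vaddr = 682 = 0b01010101010
Split: l1_idx=2, l2_idx=5, offset=10
L1[2] = 0
L2[0][5] = 84
paddr = 84 * 32 + 10 = 2698

Answer: 2698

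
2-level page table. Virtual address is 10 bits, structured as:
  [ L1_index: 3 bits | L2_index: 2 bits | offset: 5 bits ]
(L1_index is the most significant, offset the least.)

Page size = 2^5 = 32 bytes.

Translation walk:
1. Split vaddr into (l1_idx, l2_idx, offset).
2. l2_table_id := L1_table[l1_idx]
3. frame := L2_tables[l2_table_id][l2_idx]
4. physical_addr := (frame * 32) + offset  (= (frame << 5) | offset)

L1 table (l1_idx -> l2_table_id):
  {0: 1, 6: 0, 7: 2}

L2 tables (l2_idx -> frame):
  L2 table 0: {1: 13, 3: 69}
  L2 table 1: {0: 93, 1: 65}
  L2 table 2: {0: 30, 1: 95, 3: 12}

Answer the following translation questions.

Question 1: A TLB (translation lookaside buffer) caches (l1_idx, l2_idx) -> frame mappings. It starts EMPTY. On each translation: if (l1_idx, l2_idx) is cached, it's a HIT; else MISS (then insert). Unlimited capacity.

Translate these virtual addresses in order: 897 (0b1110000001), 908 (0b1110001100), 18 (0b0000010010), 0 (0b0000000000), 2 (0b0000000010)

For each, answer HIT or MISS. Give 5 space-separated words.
vaddr=897: (7,0) not in TLB -> MISS, insert
vaddr=908: (7,0) in TLB -> HIT
vaddr=18: (0,0) not in TLB -> MISS, insert
vaddr=0: (0,0) in TLB -> HIT
vaddr=2: (0,0) in TLB -> HIT

Answer: MISS HIT MISS HIT HIT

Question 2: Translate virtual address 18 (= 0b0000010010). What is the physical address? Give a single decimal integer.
vaddr = 18 = 0b0000010010
Split: l1_idx=0, l2_idx=0, offset=18
L1[0] = 1
L2[1][0] = 93
paddr = 93 * 32 + 18 = 2994

Answer: 2994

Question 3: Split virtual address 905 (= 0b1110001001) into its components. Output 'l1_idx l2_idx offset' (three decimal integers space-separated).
vaddr = 905 = 0b1110001001
  top 3 bits -> l1_idx = 7
  next 2 bits -> l2_idx = 0
  bottom 5 bits -> offset = 9

Answer: 7 0 9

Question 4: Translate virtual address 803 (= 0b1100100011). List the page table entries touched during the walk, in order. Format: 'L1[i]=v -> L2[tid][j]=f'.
vaddr = 803 = 0b1100100011
Split: l1_idx=6, l2_idx=1, offset=3

Answer: L1[6]=0 -> L2[0][1]=13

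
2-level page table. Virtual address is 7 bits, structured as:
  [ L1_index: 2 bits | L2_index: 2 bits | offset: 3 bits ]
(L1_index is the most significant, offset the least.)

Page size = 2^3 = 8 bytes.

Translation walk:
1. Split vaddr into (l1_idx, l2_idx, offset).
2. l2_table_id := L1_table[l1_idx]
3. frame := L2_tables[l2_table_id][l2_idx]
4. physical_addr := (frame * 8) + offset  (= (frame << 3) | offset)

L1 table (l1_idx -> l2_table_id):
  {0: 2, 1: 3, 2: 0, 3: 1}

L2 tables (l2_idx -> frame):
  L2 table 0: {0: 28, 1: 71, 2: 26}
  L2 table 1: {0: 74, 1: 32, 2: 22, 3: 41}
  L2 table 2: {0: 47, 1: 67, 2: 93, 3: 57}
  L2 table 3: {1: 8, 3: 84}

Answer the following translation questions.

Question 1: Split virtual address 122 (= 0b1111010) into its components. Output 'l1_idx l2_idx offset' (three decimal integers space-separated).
vaddr = 122 = 0b1111010
  top 2 bits -> l1_idx = 3
  next 2 bits -> l2_idx = 3
  bottom 3 bits -> offset = 2

Answer: 3 3 2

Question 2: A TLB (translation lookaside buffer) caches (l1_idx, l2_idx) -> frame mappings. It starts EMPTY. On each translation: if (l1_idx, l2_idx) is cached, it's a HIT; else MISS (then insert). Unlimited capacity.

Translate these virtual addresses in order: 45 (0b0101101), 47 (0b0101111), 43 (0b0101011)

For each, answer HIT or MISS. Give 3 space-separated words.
vaddr=45: (1,1) not in TLB -> MISS, insert
vaddr=47: (1,1) in TLB -> HIT
vaddr=43: (1,1) in TLB -> HIT

Answer: MISS HIT HIT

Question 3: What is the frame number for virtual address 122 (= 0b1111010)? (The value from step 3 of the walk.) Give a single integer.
Answer: 41

Derivation:
vaddr = 122: l1_idx=3, l2_idx=3
L1[3] = 1; L2[1][3] = 41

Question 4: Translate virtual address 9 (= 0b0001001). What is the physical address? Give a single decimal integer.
vaddr = 9 = 0b0001001
Split: l1_idx=0, l2_idx=1, offset=1
L1[0] = 2
L2[2][1] = 67
paddr = 67 * 8 + 1 = 537

Answer: 537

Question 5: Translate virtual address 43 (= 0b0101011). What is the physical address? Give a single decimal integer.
Answer: 67

Derivation:
vaddr = 43 = 0b0101011
Split: l1_idx=1, l2_idx=1, offset=3
L1[1] = 3
L2[3][1] = 8
paddr = 8 * 8 + 3 = 67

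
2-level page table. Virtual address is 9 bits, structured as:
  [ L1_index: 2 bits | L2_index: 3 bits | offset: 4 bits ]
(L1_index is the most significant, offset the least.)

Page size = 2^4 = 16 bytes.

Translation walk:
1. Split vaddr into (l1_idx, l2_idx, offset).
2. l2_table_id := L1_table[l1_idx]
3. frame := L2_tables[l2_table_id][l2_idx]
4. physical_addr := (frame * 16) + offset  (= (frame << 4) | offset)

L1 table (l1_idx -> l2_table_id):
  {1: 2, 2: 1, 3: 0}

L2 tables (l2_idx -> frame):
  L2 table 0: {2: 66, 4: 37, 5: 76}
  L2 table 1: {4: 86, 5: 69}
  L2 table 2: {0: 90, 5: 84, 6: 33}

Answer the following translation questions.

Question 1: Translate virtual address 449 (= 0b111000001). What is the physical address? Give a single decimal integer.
Answer: 593

Derivation:
vaddr = 449 = 0b111000001
Split: l1_idx=3, l2_idx=4, offset=1
L1[3] = 0
L2[0][4] = 37
paddr = 37 * 16 + 1 = 593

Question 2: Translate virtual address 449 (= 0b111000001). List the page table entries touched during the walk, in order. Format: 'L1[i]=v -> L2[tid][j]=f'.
Answer: L1[3]=0 -> L2[0][4]=37

Derivation:
vaddr = 449 = 0b111000001
Split: l1_idx=3, l2_idx=4, offset=1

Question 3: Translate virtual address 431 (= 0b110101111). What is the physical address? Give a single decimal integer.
vaddr = 431 = 0b110101111
Split: l1_idx=3, l2_idx=2, offset=15
L1[3] = 0
L2[0][2] = 66
paddr = 66 * 16 + 15 = 1071

Answer: 1071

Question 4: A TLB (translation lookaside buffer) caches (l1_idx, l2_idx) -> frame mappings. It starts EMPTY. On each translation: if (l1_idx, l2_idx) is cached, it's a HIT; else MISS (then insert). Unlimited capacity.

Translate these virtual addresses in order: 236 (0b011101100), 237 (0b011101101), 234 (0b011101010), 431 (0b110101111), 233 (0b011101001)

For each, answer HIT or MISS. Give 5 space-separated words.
Answer: MISS HIT HIT MISS HIT

Derivation:
vaddr=236: (1,6) not in TLB -> MISS, insert
vaddr=237: (1,6) in TLB -> HIT
vaddr=234: (1,6) in TLB -> HIT
vaddr=431: (3,2) not in TLB -> MISS, insert
vaddr=233: (1,6) in TLB -> HIT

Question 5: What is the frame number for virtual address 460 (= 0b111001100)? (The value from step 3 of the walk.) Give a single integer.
Answer: 37

Derivation:
vaddr = 460: l1_idx=3, l2_idx=4
L1[3] = 0; L2[0][4] = 37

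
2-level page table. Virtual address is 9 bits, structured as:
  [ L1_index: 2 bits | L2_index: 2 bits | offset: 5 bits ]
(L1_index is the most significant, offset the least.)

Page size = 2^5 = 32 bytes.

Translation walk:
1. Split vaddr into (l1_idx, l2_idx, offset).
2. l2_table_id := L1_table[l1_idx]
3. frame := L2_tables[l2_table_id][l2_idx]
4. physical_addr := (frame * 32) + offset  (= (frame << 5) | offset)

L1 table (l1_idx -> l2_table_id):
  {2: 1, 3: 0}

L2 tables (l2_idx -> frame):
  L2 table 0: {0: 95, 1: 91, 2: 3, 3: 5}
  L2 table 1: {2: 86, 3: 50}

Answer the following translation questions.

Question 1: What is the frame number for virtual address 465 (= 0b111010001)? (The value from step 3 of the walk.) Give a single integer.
vaddr = 465: l1_idx=3, l2_idx=2
L1[3] = 0; L2[0][2] = 3

Answer: 3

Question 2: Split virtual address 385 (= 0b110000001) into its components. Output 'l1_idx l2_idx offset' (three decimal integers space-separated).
vaddr = 385 = 0b110000001
  top 2 bits -> l1_idx = 3
  next 2 bits -> l2_idx = 0
  bottom 5 bits -> offset = 1

Answer: 3 0 1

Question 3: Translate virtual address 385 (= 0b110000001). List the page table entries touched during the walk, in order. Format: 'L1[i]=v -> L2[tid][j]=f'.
vaddr = 385 = 0b110000001
Split: l1_idx=3, l2_idx=0, offset=1

Answer: L1[3]=0 -> L2[0][0]=95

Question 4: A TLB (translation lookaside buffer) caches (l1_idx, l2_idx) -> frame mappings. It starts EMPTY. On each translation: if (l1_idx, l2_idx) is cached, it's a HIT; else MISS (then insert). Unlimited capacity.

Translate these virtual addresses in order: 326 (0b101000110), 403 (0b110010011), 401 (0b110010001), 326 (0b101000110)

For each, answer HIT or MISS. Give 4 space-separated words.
vaddr=326: (2,2) not in TLB -> MISS, insert
vaddr=403: (3,0) not in TLB -> MISS, insert
vaddr=401: (3,0) in TLB -> HIT
vaddr=326: (2,2) in TLB -> HIT

Answer: MISS MISS HIT HIT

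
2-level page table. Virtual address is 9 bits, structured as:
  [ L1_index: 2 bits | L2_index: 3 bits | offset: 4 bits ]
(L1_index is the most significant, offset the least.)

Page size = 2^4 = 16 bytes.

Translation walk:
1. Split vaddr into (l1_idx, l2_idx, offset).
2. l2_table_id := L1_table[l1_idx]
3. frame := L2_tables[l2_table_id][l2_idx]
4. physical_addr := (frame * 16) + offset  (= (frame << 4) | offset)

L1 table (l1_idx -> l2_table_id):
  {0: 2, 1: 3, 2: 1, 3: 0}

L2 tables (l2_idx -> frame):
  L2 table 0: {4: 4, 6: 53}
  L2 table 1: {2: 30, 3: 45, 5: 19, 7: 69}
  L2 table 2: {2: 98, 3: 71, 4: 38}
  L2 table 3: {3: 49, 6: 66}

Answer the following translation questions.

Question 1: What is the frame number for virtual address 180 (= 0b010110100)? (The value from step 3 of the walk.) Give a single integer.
Answer: 49

Derivation:
vaddr = 180: l1_idx=1, l2_idx=3
L1[1] = 3; L2[3][3] = 49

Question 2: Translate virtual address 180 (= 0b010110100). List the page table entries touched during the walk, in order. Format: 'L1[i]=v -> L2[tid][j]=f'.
vaddr = 180 = 0b010110100
Split: l1_idx=1, l2_idx=3, offset=4

Answer: L1[1]=3 -> L2[3][3]=49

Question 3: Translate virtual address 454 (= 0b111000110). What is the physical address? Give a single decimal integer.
vaddr = 454 = 0b111000110
Split: l1_idx=3, l2_idx=4, offset=6
L1[3] = 0
L2[0][4] = 4
paddr = 4 * 16 + 6 = 70

Answer: 70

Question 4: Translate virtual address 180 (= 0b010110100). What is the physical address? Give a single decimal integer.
vaddr = 180 = 0b010110100
Split: l1_idx=1, l2_idx=3, offset=4
L1[1] = 3
L2[3][3] = 49
paddr = 49 * 16 + 4 = 788

Answer: 788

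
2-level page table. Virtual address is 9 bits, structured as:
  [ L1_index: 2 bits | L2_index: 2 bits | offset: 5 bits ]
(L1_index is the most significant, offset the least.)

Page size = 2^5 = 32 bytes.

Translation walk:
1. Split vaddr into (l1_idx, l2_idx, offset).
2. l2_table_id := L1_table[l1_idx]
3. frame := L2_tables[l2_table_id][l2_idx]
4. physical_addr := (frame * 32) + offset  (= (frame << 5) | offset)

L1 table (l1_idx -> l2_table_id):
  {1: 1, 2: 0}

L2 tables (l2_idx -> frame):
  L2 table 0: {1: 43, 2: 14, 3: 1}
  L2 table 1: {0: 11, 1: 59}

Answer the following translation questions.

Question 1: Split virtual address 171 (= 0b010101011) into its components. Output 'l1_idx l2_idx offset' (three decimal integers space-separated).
vaddr = 171 = 0b010101011
  top 2 bits -> l1_idx = 1
  next 2 bits -> l2_idx = 1
  bottom 5 bits -> offset = 11

Answer: 1 1 11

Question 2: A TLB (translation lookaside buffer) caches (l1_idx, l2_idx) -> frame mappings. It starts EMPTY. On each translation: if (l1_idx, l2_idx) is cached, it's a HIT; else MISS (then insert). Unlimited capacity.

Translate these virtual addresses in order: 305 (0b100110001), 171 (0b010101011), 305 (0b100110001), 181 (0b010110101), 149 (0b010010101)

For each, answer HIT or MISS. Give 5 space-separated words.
vaddr=305: (2,1) not in TLB -> MISS, insert
vaddr=171: (1,1) not in TLB -> MISS, insert
vaddr=305: (2,1) in TLB -> HIT
vaddr=181: (1,1) in TLB -> HIT
vaddr=149: (1,0) not in TLB -> MISS, insert

Answer: MISS MISS HIT HIT MISS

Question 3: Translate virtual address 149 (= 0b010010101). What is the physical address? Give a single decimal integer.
vaddr = 149 = 0b010010101
Split: l1_idx=1, l2_idx=0, offset=21
L1[1] = 1
L2[1][0] = 11
paddr = 11 * 32 + 21 = 373

Answer: 373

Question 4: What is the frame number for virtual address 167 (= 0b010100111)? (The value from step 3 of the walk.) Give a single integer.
Answer: 59

Derivation:
vaddr = 167: l1_idx=1, l2_idx=1
L1[1] = 1; L2[1][1] = 59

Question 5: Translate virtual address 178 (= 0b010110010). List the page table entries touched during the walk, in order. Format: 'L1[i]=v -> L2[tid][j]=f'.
Answer: L1[1]=1 -> L2[1][1]=59

Derivation:
vaddr = 178 = 0b010110010
Split: l1_idx=1, l2_idx=1, offset=18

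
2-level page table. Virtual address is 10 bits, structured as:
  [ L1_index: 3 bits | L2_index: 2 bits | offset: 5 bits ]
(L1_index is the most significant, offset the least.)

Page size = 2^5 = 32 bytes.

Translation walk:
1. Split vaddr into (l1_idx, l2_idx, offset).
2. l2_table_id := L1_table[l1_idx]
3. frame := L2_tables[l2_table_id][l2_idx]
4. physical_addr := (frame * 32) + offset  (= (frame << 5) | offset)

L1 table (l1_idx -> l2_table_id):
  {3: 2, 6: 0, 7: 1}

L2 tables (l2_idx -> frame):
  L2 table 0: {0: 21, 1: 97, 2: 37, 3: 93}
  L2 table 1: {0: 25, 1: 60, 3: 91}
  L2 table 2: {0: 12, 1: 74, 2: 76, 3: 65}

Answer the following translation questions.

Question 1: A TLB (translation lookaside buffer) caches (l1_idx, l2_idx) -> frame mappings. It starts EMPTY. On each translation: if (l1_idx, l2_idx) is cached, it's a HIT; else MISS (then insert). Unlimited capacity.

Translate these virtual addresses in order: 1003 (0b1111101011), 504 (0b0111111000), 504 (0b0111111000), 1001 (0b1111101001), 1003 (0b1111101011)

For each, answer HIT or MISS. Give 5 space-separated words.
Answer: MISS MISS HIT HIT HIT

Derivation:
vaddr=1003: (7,3) not in TLB -> MISS, insert
vaddr=504: (3,3) not in TLB -> MISS, insert
vaddr=504: (3,3) in TLB -> HIT
vaddr=1001: (7,3) in TLB -> HIT
vaddr=1003: (7,3) in TLB -> HIT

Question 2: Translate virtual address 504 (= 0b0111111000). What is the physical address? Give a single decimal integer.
Answer: 2104

Derivation:
vaddr = 504 = 0b0111111000
Split: l1_idx=3, l2_idx=3, offset=24
L1[3] = 2
L2[2][3] = 65
paddr = 65 * 32 + 24 = 2104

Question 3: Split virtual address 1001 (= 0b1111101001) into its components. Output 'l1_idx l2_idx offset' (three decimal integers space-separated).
vaddr = 1001 = 0b1111101001
  top 3 bits -> l1_idx = 7
  next 2 bits -> l2_idx = 3
  bottom 5 bits -> offset = 9

Answer: 7 3 9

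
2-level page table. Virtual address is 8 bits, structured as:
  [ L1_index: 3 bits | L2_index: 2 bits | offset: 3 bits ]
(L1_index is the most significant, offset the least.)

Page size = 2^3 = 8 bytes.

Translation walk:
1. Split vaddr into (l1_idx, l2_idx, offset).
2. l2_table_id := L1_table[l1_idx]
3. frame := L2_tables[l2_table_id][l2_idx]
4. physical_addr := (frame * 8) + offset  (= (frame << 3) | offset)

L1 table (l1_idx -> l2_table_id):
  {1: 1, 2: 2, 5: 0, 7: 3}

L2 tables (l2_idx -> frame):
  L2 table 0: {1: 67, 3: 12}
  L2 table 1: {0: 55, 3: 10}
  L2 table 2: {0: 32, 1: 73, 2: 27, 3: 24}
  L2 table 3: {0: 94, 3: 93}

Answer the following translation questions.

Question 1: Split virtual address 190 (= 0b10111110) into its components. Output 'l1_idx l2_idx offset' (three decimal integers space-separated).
Answer: 5 3 6

Derivation:
vaddr = 190 = 0b10111110
  top 3 bits -> l1_idx = 5
  next 2 bits -> l2_idx = 3
  bottom 3 bits -> offset = 6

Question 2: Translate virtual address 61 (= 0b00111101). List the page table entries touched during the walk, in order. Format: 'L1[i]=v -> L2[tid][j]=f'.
vaddr = 61 = 0b00111101
Split: l1_idx=1, l2_idx=3, offset=5

Answer: L1[1]=1 -> L2[1][3]=10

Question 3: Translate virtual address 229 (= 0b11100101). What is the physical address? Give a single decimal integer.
Answer: 757

Derivation:
vaddr = 229 = 0b11100101
Split: l1_idx=7, l2_idx=0, offset=5
L1[7] = 3
L2[3][0] = 94
paddr = 94 * 8 + 5 = 757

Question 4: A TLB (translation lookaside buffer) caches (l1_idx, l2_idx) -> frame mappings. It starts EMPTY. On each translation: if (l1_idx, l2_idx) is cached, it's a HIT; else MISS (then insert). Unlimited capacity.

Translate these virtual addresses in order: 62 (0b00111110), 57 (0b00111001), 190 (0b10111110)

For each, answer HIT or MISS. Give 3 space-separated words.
Answer: MISS HIT MISS

Derivation:
vaddr=62: (1,3) not in TLB -> MISS, insert
vaddr=57: (1,3) in TLB -> HIT
vaddr=190: (5,3) not in TLB -> MISS, insert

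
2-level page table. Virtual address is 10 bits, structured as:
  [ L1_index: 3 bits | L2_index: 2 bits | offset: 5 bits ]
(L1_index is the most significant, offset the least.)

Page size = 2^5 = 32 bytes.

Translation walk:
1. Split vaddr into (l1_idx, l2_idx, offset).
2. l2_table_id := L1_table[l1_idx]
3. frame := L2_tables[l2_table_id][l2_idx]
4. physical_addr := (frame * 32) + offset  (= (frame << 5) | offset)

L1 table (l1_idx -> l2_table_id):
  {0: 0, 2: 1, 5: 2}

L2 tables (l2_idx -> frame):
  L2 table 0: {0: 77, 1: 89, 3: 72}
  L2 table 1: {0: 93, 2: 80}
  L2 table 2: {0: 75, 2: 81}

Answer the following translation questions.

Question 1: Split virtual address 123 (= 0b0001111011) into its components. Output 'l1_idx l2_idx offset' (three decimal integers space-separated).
vaddr = 123 = 0b0001111011
  top 3 bits -> l1_idx = 0
  next 2 bits -> l2_idx = 3
  bottom 5 bits -> offset = 27

Answer: 0 3 27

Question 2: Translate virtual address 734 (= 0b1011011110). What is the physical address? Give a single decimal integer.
Answer: 2622

Derivation:
vaddr = 734 = 0b1011011110
Split: l1_idx=5, l2_idx=2, offset=30
L1[5] = 2
L2[2][2] = 81
paddr = 81 * 32 + 30 = 2622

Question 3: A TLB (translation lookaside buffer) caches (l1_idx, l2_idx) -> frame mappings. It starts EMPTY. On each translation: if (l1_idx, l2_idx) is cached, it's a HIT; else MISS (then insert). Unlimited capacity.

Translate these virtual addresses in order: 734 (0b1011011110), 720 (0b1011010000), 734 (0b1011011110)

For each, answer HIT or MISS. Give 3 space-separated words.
Answer: MISS HIT HIT

Derivation:
vaddr=734: (5,2) not in TLB -> MISS, insert
vaddr=720: (5,2) in TLB -> HIT
vaddr=734: (5,2) in TLB -> HIT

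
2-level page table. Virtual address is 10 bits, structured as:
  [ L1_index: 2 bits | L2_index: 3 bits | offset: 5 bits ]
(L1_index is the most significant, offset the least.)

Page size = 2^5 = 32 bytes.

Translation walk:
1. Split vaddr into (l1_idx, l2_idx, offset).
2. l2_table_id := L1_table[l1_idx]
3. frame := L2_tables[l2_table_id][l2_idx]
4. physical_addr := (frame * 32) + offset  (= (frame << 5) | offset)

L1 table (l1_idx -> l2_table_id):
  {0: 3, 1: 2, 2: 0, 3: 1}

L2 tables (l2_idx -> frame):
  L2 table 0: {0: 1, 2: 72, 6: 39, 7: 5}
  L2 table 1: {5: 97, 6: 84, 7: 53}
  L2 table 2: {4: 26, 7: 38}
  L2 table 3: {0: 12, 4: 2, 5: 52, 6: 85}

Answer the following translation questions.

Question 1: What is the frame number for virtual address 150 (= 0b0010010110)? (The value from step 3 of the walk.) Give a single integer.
Answer: 2

Derivation:
vaddr = 150: l1_idx=0, l2_idx=4
L1[0] = 3; L2[3][4] = 2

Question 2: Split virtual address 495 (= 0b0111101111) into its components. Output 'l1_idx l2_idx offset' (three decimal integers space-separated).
vaddr = 495 = 0b0111101111
  top 2 bits -> l1_idx = 1
  next 3 bits -> l2_idx = 7
  bottom 5 bits -> offset = 15

Answer: 1 7 15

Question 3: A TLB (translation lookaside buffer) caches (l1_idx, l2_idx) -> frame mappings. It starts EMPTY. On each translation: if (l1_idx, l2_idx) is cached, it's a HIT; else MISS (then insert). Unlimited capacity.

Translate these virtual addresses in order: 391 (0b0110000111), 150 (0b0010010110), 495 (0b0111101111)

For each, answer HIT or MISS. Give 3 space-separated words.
Answer: MISS MISS MISS

Derivation:
vaddr=391: (1,4) not in TLB -> MISS, insert
vaddr=150: (0,4) not in TLB -> MISS, insert
vaddr=495: (1,7) not in TLB -> MISS, insert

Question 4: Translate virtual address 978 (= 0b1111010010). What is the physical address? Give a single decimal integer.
Answer: 2706

Derivation:
vaddr = 978 = 0b1111010010
Split: l1_idx=3, l2_idx=6, offset=18
L1[3] = 1
L2[1][6] = 84
paddr = 84 * 32 + 18 = 2706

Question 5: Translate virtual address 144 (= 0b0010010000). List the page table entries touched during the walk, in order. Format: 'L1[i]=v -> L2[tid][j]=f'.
vaddr = 144 = 0b0010010000
Split: l1_idx=0, l2_idx=4, offset=16

Answer: L1[0]=3 -> L2[3][4]=2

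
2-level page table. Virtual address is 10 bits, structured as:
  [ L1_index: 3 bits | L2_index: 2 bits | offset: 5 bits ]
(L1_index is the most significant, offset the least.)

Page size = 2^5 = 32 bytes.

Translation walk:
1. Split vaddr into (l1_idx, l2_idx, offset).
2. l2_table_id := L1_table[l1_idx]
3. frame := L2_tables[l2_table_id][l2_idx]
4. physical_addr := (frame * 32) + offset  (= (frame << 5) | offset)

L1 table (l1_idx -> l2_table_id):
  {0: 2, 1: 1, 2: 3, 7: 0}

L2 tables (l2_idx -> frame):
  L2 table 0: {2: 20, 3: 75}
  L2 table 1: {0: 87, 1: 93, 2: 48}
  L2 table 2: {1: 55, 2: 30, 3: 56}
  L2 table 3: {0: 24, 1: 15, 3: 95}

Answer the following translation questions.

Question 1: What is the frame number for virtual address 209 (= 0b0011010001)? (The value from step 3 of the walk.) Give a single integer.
Answer: 48

Derivation:
vaddr = 209: l1_idx=1, l2_idx=2
L1[1] = 1; L2[1][2] = 48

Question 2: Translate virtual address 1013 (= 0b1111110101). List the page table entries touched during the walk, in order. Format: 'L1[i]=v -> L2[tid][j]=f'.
Answer: L1[7]=0 -> L2[0][3]=75

Derivation:
vaddr = 1013 = 0b1111110101
Split: l1_idx=7, l2_idx=3, offset=21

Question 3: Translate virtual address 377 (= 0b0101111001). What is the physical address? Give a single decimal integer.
vaddr = 377 = 0b0101111001
Split: l1_idx=2, l2_idx=3, offset=25
L1[2] = 3
L2[3][3] = 95
paddr = 95 * 32 + 25 = 3065

Answer: 3065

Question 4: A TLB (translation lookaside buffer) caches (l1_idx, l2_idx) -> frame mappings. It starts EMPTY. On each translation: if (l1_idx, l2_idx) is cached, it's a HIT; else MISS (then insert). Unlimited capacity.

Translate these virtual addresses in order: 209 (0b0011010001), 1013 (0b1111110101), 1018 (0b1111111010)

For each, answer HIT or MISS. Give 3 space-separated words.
vaddr=209: (1,2) not in TLB -> MISS, insert
vaddr=1013: (7,3) not in TLB -> MISS, insert
vaddr=1018: (7,3) in TLB -> HIT

Answer: MISS MISS HIT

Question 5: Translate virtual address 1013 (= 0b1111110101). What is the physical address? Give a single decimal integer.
Answer: 2421

Derivation:
vaddr = 1013 = 0b1111110101
Split: l1_idx=7, l2_idx=3, offset=21
L1[7] = 0
L2[0][3] = 75
paddr = 75 * 32 + 21 = 2421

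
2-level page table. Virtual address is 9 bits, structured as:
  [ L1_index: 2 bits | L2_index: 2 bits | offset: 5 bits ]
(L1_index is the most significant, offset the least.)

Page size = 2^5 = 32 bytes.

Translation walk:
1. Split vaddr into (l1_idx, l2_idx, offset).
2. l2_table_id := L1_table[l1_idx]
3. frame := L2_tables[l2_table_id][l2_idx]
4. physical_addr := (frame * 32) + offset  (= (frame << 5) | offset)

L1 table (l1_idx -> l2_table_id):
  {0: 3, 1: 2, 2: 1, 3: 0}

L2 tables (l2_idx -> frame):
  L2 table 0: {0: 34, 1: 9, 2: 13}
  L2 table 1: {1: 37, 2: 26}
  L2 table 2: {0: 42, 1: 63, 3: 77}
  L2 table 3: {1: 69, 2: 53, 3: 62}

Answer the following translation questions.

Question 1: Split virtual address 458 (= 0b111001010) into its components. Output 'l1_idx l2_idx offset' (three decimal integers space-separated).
vaddr = 458 = 0b111001010
  top 2 bits -> l1_idx = 3
  next 2 bits -> l2_idx = 2
  bottom 5 bits -> offset = 10

Answer: 3 2 10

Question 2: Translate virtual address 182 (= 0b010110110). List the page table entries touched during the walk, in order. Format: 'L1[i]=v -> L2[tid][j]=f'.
vaddr = 182 = 0b010110110
Split: l1_idx=1, l2_idx=1, offset=22

Answer: L1[1]=2 -> L2[2][1]=63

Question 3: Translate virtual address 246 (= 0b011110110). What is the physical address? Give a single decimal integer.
Answer: 2486

Derivation:
vaddr = 246 = 0b011110110
Split: l1_idx=1, l2_idx=3, offset=22
L1[1] = 2
L2[2][3] = 77
paddr = 77 * 32 + 22 = 2486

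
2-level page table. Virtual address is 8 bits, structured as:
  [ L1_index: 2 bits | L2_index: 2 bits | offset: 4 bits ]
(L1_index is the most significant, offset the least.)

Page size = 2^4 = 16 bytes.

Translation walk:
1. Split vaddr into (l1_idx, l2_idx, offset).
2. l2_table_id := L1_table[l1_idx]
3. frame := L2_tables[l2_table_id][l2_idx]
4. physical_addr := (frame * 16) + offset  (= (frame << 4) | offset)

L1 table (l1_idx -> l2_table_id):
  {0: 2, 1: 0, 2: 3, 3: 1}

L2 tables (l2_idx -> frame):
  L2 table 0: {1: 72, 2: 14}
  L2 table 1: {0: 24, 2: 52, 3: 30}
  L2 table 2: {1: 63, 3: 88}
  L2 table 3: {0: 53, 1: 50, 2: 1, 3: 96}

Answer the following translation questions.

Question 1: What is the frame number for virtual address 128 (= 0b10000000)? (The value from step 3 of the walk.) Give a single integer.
Answer: 53

Derivation:
vaddr = 128: l1_idx=2, l2_idx=0
L1[2] = 3; L2[3][0] = 53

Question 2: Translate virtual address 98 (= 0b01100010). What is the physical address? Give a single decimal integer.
vaddr = 98 = 0b01100010
Split: l1_idx=1, l2_idx=2, offset=2
L1[1] = 0
L2[0][2] = 14
paddr = 14 * 16 + 2 = 226

Answer: 226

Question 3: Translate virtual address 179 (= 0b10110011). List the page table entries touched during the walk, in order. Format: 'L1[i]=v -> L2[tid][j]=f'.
vaddr = 179 = 0b10110011
Split: l1_idx=2, l2_idx=3, offset=3

Answer: L1[2]=3 -> L2[3][3]=96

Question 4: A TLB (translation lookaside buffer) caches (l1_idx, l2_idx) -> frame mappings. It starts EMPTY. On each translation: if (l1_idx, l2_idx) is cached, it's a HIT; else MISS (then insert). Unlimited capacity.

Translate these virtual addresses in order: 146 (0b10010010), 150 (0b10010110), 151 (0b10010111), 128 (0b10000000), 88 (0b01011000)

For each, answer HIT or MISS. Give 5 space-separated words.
Answer: MISS HIT HIT MISS MISS

Derivation:
vaddr=146: (2,1) not in TLB -> MISS, insert
vaddr=150: (2,1) in TLB -> HIT
vaddr=151: (2,1) in TLB -> HIT
vaddr=128: (2,0) not in TLB -> MISS, insert
vaddr=88: (1,1) not in TLB -> MISS, insert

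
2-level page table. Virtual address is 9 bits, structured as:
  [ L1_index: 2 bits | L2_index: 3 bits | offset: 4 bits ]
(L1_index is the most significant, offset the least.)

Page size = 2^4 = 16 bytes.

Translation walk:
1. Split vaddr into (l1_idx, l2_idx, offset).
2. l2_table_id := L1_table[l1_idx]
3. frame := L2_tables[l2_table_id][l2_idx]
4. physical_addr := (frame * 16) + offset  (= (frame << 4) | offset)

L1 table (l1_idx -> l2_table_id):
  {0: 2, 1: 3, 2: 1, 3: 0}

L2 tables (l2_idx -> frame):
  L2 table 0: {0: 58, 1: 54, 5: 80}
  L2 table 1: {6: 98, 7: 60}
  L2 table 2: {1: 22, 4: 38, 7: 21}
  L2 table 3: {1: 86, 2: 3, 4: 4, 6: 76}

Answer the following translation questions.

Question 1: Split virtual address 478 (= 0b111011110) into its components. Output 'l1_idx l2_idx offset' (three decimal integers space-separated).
Answer: 3 5 14

Derivation:
vaddr = 478 = 0b111011110
  top 2 bits -> l1_idx = 3
  next 3 bits -> l2_idx = 5
  bottom 4 bits -> offset = 14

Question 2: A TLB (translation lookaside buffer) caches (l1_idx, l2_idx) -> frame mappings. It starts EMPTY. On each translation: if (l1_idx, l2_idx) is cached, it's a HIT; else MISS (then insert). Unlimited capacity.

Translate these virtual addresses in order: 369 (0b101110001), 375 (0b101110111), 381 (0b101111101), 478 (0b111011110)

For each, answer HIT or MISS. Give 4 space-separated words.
vaddr=369: (2,7) not in TLB -> MISS, insert
vaddr=375: (2,7) in TLB -> HIT
vaddr=381: (2,7) in TLB -> HIT
vaddr=478: (3,5) not in TLB -> MISS, insert

Answer: MISS HIT HIT MISS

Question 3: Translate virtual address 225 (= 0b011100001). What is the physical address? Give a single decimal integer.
vaddr = 225 = 0b011100001
Split: l1_idx=1, l2_idx=6, offset=1
L1[1] = 3
L2[3][6] = 76
paddr = 76 * 16 + 1 = 1217

Answer: 1217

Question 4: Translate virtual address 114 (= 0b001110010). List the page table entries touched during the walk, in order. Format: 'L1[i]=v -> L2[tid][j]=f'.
vaddr = 114 = 0b001110010
Split: l1_idx=0, l2_idx=7, offset=2

Answer: L1[0]=2 -> L2[2][7]=21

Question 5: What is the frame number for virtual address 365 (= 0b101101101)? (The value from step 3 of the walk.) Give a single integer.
vaddr = 365: l1_idx=2, l2_idx=6
L1[2] = 1; L2[1][6] = 98

Answer: 98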